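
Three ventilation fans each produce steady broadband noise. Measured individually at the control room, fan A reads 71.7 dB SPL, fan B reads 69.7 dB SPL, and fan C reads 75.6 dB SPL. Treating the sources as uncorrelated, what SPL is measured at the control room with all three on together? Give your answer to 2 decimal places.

77.81 dB SPL

Add the sources as powers (linear), then convert back to dB:
L_total = 10·log₁₀(10^(71.7/10) + 10^(69.7/10) + 10^(75.6/10)) = 10·log₁₀(60430000) = 77.81 dB SPL.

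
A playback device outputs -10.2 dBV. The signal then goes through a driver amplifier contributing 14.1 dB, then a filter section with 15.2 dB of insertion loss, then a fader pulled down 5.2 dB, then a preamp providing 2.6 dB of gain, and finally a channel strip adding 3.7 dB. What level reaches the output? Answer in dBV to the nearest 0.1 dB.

Gain stages sum in dB:
-10.2 + 14.1 − 15.2 − 5.2 + 2.6 + 3.7 = -10.2 dBV.

-10.2 dBV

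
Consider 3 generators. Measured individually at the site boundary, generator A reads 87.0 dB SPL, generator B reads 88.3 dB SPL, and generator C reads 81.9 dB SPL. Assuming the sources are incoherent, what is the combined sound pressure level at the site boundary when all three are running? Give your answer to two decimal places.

91.25 dB SPL

Add the sources as powers (linear), then convert back to dB:
L_total = 10·log₁₀(10^(87.0/10) + 10^(88.3/10) + 10^(81.9/10)) = 10·log₁₀(1332000000) = 91.25 dB SPL.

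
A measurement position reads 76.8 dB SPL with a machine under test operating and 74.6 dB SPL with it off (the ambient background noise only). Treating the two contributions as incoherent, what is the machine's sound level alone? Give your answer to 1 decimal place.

Remove the background by subtracting linear intensities:
L_src = 10·log₁₀(10^(76.8/10) − 10^(74.6/10)) = 10·log₁₀(19020000) = 72.8 dB SPL.

72.8 dB SPL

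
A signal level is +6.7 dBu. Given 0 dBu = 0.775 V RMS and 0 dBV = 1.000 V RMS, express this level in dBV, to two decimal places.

The offset between the scales is 20·log₁₀(0.775/1.000) = −2.214 dB.
So dBV = +6.7 − 2.214 = +4.49 dBV.

+4.49 dBV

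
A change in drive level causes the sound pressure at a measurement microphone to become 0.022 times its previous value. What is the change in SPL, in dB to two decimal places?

Sound pressure is an amplitude quantity: ΔL = 20·log₁₀(p₂/p₁).
20·log₁₀(0.022) = -33.15 dB.

-33.15 dB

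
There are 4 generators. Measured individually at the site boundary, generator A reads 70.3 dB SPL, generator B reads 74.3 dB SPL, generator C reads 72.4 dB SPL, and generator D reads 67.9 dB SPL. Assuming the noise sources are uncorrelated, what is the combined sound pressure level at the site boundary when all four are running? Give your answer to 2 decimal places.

77.87 dB SPL

Add the sources as powers (linear), then convert back to dB:
L_total = 10·log₁₀(10^(70.3/10) + 10^(74.3/10) + 10^(72.4/10) + 10^(67.9/10)) = 10·log₁₀(61170000) = 77.87 dB SPL.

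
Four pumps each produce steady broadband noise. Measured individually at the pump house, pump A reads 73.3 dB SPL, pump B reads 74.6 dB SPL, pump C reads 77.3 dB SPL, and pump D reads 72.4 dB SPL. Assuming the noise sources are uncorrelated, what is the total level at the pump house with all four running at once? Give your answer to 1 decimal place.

80.8 dB SPL

Incoherent sources sum as intensities:
L_total = 10·log₁₀(10^(73.3/10) + 10^(74.6/10) + 10^(77.3/10) + 10^(72.4/10)) = 10·log₁₀(121300000) = 80.8 dB SPL.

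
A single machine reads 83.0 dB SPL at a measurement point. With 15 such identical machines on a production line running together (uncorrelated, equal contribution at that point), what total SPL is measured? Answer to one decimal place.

15 equal incoherent sources raise the level by 10·log₁₀(15) = 11.76 dB.
L_total = 83.0 + 11.76 = 94.8 dB SPL.

94.8 dB SPL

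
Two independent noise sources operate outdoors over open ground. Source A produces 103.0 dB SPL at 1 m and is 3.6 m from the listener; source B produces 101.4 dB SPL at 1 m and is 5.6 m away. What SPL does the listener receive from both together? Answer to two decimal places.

At the listener: L_A = 103.0 − 20·log₁₀(3.6) = 91.874 dB; L_B = 101.4 − 20·log₁₀(5.6) = 86.436 dB.
Combined: 10·log₁₀(10^(91.874/10)+10^(86.436/10)) = 92.97 dB SPL.

92.97 dB SPL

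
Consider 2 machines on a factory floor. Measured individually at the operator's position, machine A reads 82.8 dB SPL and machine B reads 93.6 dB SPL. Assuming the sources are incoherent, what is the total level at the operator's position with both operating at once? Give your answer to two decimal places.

Incoherent sources sum as intensities:
L_total = 10·log₁₀(10^(82.8/10) + 10^(93.6/10)) = 10·log₁₀(2481000000) = 93.95 dB SPL.

93.95 dB SPL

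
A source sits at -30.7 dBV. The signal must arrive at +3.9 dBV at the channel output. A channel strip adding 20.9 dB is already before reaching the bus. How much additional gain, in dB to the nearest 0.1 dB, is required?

13.7 dB

The required make-up gain is the shortfall in the dB sum.
G = +3.9 − (-30.7) − 20.9 = 13.7 dB.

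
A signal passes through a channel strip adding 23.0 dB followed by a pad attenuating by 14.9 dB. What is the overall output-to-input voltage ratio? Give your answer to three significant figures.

2.54

Net gain = 23.0 + (−14.9) = 8.1 dB.
Voltage ratio = 10^(8.1/20) = 2.54.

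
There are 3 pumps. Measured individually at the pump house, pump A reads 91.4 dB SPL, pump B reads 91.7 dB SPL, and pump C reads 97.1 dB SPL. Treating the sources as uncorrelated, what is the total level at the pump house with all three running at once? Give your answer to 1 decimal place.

99.0 dB SPL

Add the sources as powers (linear), then convert back to dB:
L_total = 10·log₁₀(10^(91.4/10) + 10^(91.7/10) + 10^(97.1/10)) = 10·log₁₀(7988000000) = 99.0 dB SPL.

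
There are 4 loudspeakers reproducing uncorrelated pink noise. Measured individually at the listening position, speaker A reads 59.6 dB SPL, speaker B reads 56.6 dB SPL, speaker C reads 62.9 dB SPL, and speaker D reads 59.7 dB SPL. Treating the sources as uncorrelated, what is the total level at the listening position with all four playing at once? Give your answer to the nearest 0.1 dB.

66.3 dB SPL

Uncorrelated sources add in intensity (power), not in dB.
L_total = 10·log₁₀(10^(59.6/10) + 10^(56.6/10) + 10^(62.9/10) + 10^(59.7/10)) = 10·log₁₀(4252000) = 66.3 dB SPL.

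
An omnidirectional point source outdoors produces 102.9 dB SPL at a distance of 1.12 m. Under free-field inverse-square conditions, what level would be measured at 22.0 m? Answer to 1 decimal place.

Free-field point source: level drops by 20·log₁₀ of the distance ratio.
ΔL = −20·log₁₀(22.0/1.12) = -25.86 dB, so L₂ = 102.9 + (-25.86) = 77.0 dB SPL.

77.0 dB SPL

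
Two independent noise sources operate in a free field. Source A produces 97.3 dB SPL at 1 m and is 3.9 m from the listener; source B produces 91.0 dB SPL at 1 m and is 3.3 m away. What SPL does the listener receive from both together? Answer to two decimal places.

86.71 dB SPL

At the listener: L_A = 97.3 − 20·log₁₀(3.9) = 85.479 dB; L_B = 91.0 − 20·log₁₀(3.3) = 80.630 dB.
Combined: 10·log₁₀(10^(85.479/10)+10^(80.630/10)) = 86.71 dB SPL.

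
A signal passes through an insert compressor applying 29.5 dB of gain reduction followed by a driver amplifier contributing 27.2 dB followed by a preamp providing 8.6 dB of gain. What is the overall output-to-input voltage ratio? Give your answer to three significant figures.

2.07

Net gain = (−29.5) + 27.2 + 8.6 = 6.3 dB.
Voltage ratio = 10^(6.3/20) = 2.07.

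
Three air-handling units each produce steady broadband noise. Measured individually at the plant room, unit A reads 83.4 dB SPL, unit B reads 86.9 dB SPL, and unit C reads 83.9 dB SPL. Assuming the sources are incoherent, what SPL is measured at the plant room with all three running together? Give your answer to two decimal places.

Uncorrelated sources add in intensity (power), not in dB.
L_total = 10·log₁₀(10^(83.4/10) + 10^(86.9/10) + 10^(83.9/10)) = 10·log₁₀(954000000) = 89.80 dB SPL.

89.80 dB SPL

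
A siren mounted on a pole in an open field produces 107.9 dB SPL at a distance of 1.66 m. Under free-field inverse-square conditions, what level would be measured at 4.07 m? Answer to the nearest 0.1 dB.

100.1 dB SPL

For a point source in a free field, ΔL = −20·log₁₀(d₂/d₁).
ΔL = −20·log₁₀(4.07/1.66) = -7.79 dB, so L₂ = 107.9 + (-7.79) = 100.1 dB SPL.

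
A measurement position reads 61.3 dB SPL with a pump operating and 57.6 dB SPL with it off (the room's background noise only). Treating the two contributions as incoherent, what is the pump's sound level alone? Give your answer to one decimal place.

58.9 dB SPL

Subtract intensities: L_src = 10·log₁₀(10^(L_total/10) − 10^(L_bg/10)).
L_src = 10·log₁₀(10^(61.3/10) − 10^(57.6/10)) = 10·log₁₀(773500) = 58.9 dB SPL.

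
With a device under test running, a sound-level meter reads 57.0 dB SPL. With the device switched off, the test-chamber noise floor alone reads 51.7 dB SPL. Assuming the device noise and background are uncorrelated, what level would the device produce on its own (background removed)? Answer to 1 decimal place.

55.5 dB SPL

Subtract intensities: L_src = 10·log₁₀(10^(L_total/10) − 10^(L_bg/10)).
L_src = 10·log₁₀(10^(57.0/10) − 10^(51.7/10)) = 10·log₁₀(353300) = 55.5 dB SPL.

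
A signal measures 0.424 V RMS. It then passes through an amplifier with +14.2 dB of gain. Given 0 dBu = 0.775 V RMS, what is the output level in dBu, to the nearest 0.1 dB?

+9.0 dBu

Input level: 20·log₁₀(0.424/0.775) = -5.24 dBu.
Output: -5.24 + 14.2 = +9.0 dBu.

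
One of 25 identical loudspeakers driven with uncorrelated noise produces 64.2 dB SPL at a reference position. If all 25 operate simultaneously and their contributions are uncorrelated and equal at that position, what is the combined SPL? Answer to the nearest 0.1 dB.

25 equal incoherent sources raise the level by 10·log₁₀(25) = 13.98 dB.
L_total = 64.2 + 13.98 = 78.2 dB SPL.

78.2 dB SPL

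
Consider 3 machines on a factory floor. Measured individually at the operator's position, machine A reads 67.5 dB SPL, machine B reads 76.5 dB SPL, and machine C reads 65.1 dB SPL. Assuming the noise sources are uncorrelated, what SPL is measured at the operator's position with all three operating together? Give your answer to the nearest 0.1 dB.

Uncorrelated sources add in intensity (power), not in dB.
L_total = 10·log₁₀(10^(67.5/10) + 10^(76.5/10) + 10^(65.1/10)) = 10·log₁₀(53530000) = 77.3 dB SPL.

77.3 dB SPL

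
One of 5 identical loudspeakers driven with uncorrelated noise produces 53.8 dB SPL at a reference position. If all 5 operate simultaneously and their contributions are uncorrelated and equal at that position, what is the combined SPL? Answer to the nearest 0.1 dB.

5 equal incoherent sources raise the level by 10·log₁₀(5) = 6.99 dB.
L_total = 53.8 + 6.99 = 60.8 dB SPL.

60.8 dB SPL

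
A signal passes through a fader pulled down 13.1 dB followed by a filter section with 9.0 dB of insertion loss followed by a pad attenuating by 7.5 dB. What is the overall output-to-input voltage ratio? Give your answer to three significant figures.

0.0331

Net gain = (−13.1) + (−9.0) + (−7.5) = -29.6 dB.
Voltage ratio = 10^(-29.6/20) = 0.0331.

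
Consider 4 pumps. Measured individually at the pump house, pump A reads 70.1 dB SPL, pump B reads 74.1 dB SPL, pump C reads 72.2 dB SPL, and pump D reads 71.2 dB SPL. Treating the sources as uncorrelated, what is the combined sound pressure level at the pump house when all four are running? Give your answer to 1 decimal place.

Add the sources as powers (linear), then convert back to dB:
L_total = 10·log₁₀(10^(70.1/10) + 10^(74.1/10) + 10^(72.2/10) + 10^(71.2/10)) = 10·log₁₀(65720000) = 78.2 dB SPL.

78.2 dB SPL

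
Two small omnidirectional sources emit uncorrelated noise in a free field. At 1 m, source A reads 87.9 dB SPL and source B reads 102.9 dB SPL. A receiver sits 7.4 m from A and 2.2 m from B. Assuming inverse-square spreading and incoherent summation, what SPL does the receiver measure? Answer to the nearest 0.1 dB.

96.1 dB SPL

At the listener: L_A = 87.9 − 20·log₁₀(7.4) = 70.52 dB; L_B = 102.9 − 20·log₁₀(2.2) = 96.05 dB.
Combined: 10·log₁₀(10^(70.52/10)+10^(96.05/10)) = 96.1 dB SPL.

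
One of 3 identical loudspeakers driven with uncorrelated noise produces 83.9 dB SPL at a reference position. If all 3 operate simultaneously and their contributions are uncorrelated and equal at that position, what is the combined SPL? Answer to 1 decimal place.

3 equal incoherent sources raise the level by 10·log₁₀(3) = 4.77 dB.
L_total = 83.9 + 4.77 = 88.7 dB SPL.

88.7 dB SPL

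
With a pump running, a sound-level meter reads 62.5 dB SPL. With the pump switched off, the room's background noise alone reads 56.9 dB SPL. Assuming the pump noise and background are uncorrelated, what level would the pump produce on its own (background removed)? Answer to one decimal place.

61.1 dB SPL

Subtract intensities: L_src = 10·log₁₀(10^(L_total/10) − 10^(L_bg/10)).
L_src = 10·log₁₀(10^(62.5/10) − 10^(56.9/10)) = 10·log₁₀(1289000) = 61.1 dB SPL.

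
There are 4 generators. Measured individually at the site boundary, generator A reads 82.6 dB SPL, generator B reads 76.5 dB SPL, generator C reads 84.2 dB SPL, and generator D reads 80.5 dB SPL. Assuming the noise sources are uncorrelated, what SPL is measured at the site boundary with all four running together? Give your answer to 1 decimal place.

Incoherent sources sum as intensities:
L_total = 10·log₁₀(10^(82.6/10) + 10^(76.5/10) + 10^(84.2/10) + 10^(80.5/10)) = 10·log₁₀(601900000) = 87.8 dB SPL.

87.8 dB SPL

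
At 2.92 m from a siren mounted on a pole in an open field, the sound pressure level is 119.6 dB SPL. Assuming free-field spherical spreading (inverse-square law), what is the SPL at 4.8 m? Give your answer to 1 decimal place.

Free-field point source: level drops by 20·log₁₀ of the distance ratio.
ΔL = −20·log₁₀(4.8/2.92) = -4.32 dB, so L₂ = 119.6 + (-4.32) = 115.3 dB SPL.

115.3 dB SPL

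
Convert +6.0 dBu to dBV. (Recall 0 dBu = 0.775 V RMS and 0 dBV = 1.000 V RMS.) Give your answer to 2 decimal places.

+3.79 dBV

The offset between the scales is 20·log₁₀(0.775/1.000) = −2.214 dB.
So dBV = +6.0 − 2.214 = +3.79 dBV.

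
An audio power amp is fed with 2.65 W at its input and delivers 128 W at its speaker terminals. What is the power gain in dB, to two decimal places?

16.84 dB

Power is a power quantity, so gain = 10·log₁₀(P_out/P_in).
10·log₁₀(128/2.65) = 10·log₁₀(48.30) = 16.84 dB.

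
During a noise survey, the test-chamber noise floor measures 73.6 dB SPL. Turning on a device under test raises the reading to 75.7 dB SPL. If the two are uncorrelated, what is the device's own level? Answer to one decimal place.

71.5 dB SPL

Background correction is a power subtraction:
L_src = 10·log₁₀(10^(75.7/10) − 10^(73.6/10)) = 10·log₁₀(14240000) = 71.5 dB SPL.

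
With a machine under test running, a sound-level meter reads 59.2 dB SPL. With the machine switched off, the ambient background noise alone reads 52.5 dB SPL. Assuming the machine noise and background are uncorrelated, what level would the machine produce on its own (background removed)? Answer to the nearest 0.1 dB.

Background correction is a power subtraction:
L_src = 10·log₁₀(10^(59.2/10) − 10^(52.5/10)) = 10·log₁₀(653900) = 58.2 dB SPL.

58.2 dB SPL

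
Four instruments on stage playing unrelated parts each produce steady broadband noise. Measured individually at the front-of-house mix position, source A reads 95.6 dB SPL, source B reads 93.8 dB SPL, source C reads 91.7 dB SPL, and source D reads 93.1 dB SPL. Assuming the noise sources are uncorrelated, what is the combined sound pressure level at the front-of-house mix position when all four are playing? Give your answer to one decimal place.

Uncorrelated sources add in intensity (power), not in dB.
L_total = 10·log₁₀(10^(95.6/10) + 10^(93.8/10) + 10^(91.7/10) + 10^(93.1/10)) = 10·log₁₀(9550000000) = 99.8 dB SPL.

99.8 dB SPL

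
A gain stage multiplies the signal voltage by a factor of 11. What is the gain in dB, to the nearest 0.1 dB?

20.8 dB

Voltage ratio → dB uses the 20·log₁₀ form:
20·log₁₀(11) = 20.8 dB.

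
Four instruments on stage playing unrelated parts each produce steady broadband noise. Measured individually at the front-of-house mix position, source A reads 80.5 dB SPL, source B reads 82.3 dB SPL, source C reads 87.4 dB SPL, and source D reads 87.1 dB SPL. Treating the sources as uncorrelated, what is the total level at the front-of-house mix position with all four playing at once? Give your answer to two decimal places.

91.29 dB SPL

Incoherent sources sum as intensities:
L_total = 10·log₁₀(10^(80.5/10) + 10^(82.3/10) + 10^(87.4/10) + 10^(87.1/10)) = 10·log₁₀(1344000000) = 91.29 dB SPL.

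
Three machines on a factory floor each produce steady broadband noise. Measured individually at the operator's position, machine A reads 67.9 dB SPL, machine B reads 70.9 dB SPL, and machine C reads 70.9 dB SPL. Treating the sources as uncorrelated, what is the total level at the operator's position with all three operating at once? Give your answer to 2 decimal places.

74.88 dB SPL

Add the sources as powers (linear), then convert back to dB:
L_total = 10·log₁₀(10^(67.9/10) + 10^(70.9/10) + 10^(70.9/10)) = 10·log₁₀(30770000) = 74.88 dB SPL.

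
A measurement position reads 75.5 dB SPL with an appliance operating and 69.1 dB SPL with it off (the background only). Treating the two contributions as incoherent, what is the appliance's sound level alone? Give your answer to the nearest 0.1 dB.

74.4 dB SPL

Background correction is a power subtraction:
L_src = 10·log₁₀(10^(75.5/10) − 10^(69.1/10)) = 10·log₁₀(27350000) = 74.4 dB SPL.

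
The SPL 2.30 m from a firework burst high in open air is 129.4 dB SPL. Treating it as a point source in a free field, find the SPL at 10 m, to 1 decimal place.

116.6 dB SPL

For a point source in a free field, ΔL = −20·log₁₀(d₂/d₁).
ΔL = −20·log₁₀(10/2.30) = -12.77 dB, so L₂ = 129.4 + (-12.77) = 116.6 dB SPL.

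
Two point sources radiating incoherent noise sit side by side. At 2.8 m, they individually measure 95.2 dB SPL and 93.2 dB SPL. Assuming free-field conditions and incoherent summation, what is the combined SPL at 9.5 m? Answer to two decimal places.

86.71 dB SPL

Combined at 2.8 m: 10·log₁₀(10^(95.2/10)+10^(93.2/10)) = 97.324 dB SPL.
Then apply −20·log₁₀(9.5/2.8) = -10.611 dB → 86.71 dB SPL.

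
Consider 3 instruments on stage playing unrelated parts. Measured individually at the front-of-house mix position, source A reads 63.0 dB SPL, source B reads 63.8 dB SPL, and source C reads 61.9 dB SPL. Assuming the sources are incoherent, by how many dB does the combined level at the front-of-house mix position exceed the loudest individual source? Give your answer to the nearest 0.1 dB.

Uncorrelated sources add in intensity (power), not in dB.
L_total = 10·log₁₀(10^(63.0/10) + 10^(63.8/10) + 10^(61.9/10)) = 67.74 dB SPL.
Excess over the loudest (63.8 dB): 67.74 − 63.8 = 3.9 dB.

3.9 dB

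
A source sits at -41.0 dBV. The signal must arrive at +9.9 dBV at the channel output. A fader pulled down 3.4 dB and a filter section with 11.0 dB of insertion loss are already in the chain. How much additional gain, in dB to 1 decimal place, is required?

65.3 dB

The required make-up gain is the shortfall in the dB sum.
G = +9.9 − (-41.0) + 3.4 + 11.0 = 65.3 dB.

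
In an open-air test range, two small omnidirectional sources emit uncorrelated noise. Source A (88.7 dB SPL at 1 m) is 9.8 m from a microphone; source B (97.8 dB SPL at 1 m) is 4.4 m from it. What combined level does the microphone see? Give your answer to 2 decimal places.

At the listener: L_A = 88.7 − 20·log₁₀(9.8) = 68.875 dB; L_B = 97.8 − 20·log₁₀(4.4) = 84.931 dB.
Combined: 10·log₁₀(10^(68.875/10)+10^(84.931/10)) = 85.04 dB SPL.

85.04 dB SPL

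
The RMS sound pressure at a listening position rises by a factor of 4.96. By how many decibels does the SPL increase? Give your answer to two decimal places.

Sound pressure is an amplitude quantity: ΔL = 20·log₁₀(p₂/p₁).
20·log₁₀(4.96) = 13.91 dB.

13.91 dB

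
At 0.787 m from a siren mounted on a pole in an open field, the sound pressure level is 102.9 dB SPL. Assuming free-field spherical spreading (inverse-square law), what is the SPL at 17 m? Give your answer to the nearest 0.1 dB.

76.2 dB SPL

For a point source in a free field, ΔL = −20·log₁₀(d₂/d₁).
ΔL = −20·log₁₀(17/0.787) = -26.69 dB, so L₂ = 102.9 + (-26.69) = 76.2 dB SPL.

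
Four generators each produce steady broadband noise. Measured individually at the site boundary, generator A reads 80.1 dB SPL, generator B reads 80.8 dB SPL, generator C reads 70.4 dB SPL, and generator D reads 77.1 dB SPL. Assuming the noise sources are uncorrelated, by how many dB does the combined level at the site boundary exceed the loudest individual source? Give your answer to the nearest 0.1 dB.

3.7 dB

Incoherent sources sum as intensities:
L_total = 10·log₁₀(10^(80.1/10) + 10^(80.8/10) + 10^(70.4/10) + 10^(77.1/10)) = 84.55 dB SPL.
Excess over the loudest (80.8 dB): 84.55 − 80.8 = 3.7 dB.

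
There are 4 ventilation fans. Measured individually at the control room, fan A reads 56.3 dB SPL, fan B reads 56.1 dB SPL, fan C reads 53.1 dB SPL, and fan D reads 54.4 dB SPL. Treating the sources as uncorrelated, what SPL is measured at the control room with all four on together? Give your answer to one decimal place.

61.2 dB SPL

Add the sources as powers (linear), then convert back to dB:
L_total = 10·log₁₀(10^(56.3/10) + 10^(56.1/10) + 10^(53.1/10) + 10^(54.4/10)) = 10·log₁₀(1314000) = 61.2 dB SPL.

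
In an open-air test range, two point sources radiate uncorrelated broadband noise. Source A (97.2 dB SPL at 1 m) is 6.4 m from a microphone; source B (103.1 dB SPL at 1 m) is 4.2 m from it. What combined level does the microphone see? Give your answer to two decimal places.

91.09 dB SPL

At the listener: L_A = 97.2 − 20·log₁₀(6.4) = 81.076 dB; L_B = 103.1 − 20·log₁₀(4.2) = 90.635 dB.
Combined: 10·log₁₀(10^(81.076/10)+10^(90.635/10)) = 91.09 dB SPL.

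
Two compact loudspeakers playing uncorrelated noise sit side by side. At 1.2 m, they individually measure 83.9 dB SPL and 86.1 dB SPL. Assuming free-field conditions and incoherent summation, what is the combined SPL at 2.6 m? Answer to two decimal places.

81.43 dB SPL

Combined at 1.2 m: 10·log₁₀(10^(83.9/10)+10^(86.1/10)) = 88.148 dB SPL.
Then apply −20·log₁₀(2.6/1.2) = -6.716 dB → 81.43 dB SPL.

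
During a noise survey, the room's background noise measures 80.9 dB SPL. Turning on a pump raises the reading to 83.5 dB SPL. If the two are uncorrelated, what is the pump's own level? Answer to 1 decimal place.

80.0 dB SPL

Subtract intensities: L_src = 10·log₁₀(10^(L_total/10) − 10^(L_bg/10)).
L_src = 10·log₁₀(10^(83.5/10) − 10^(80.9/10)) = 10·log₁₀(100800000) = 80.0 dB SPL.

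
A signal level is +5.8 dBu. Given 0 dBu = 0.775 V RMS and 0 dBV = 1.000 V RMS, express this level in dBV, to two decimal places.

The offset between the scales is 20·log₁₀(0.775/1.000) = −2.214 dB.
So dBV = +5.8 − 2.214 = +3.59 dBV.

+3.59 dBV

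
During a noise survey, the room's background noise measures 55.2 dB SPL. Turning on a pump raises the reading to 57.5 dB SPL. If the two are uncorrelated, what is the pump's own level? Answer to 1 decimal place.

Background correction is a power subtraction:
L_src = 10·log₁₀(10^(57.5/10) − 10^(55.2/10)) = 10·log₁₀(231200) = 53.6 dB SPL.

53.6 dB SPL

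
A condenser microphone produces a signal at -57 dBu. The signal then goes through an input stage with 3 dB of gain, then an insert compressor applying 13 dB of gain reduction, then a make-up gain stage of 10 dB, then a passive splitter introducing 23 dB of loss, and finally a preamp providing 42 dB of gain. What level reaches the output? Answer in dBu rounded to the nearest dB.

In dB, series stages simply add:
-57 + 3 − 13 + 10 − 23 + 42 = -38 dBu.

-38 dBu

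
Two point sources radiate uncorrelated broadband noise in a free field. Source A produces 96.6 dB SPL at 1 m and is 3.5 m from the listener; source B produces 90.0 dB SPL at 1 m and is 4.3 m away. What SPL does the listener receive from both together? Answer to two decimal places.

At the listener: L_A = 96.6 − 20·log₁₀(3.5) = 85.719 dB; L_B = 90.0 − 20·log₁₀(4.3) = 77.331 dB.
Combined: 10·log₁₀(10^(85.719/10)+10^(77.331/10)) = 86.31 dB SPL.

86.31 dB SPL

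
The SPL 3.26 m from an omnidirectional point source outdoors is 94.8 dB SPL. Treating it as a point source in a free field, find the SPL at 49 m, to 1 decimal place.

For a point source in a free field, ΔL = −20·log₁₀(d₂/d₁).
ΔL = −20·log₁₀(49/3.26) = -23.54 dB, so L₂ = 94.8 + (-23.54) = 71.3 dB SPL.

71.3 dB SPL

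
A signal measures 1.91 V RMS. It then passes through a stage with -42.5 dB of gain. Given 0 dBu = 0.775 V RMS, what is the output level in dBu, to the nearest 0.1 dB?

-34.7 dBu

Input level: 20·log₁₀(1.91/0.775) = 7.83 dBu.
Output: 7.83 − 42.5 = -34.7 dBu.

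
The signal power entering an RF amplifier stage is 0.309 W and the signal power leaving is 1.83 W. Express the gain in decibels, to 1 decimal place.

Power ratio → dB uses the 10·log₁₀ form:
10·log₁₀(1.83/0.309) = 10·log₁₀(5.922) = 7.7 dB.

7.7 dB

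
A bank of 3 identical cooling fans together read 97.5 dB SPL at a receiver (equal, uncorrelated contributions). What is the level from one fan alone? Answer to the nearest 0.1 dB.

3 equal incoherent sources add 10·log₁₀(3) = 4.77 dB over one source.
L_one = 97.5 − 4.77 = 92.7 dB SPL.

92.7 dB SPL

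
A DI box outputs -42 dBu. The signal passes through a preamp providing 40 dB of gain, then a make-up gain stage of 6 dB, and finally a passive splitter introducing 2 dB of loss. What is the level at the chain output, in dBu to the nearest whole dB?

Cascaded gains and losses add directly in dB.
-42 + 40 + 6 − 2 = +2 dBu.

+2 dBu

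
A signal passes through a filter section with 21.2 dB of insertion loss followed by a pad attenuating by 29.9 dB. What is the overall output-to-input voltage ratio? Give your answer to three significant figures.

Net gain = (−21.2) + (−29.9) = -51.1 dB.
Voltage ratio = 10^(-51.1/20) = 0.00279.

0.00279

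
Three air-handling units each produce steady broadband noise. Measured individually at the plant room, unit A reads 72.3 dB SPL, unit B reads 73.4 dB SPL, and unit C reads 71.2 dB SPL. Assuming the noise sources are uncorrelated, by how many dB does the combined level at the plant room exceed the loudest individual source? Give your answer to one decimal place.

3.8 dB

Incoherent sources sum as intensities:
L_total = 10·log₁₀(10^(72.3/10) + 10^(73.4/10) + 10^(71.2/10)) = 77.16 dB SPL.
Excess over the loudest (73.4 dB): 77.16 − 73.4 = 3.8 dB.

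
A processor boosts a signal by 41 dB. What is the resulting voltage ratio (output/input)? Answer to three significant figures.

112

Voltage ratio = 10^(dB/20).
10^(41/20) = 10^(2.050) = 112.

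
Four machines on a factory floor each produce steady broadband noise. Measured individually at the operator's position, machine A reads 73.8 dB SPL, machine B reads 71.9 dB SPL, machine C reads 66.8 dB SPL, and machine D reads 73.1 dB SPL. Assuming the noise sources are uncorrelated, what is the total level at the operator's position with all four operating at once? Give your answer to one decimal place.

78.1 dB SPL

Uncorrelated sources add in intensity (power), not in dB.
L_total = 10·log₁₀(10^(73.8/10) + 10^(71.9/10) + 10^(66.8/10) + 10^(73.1/10)) = 10·log₁₀(64680000) = 78.1 dB SPL.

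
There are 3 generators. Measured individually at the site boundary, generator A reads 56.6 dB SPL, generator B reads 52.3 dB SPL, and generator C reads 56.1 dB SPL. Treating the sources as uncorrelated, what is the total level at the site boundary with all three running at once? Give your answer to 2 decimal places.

Uncorrelated sources add in intensity (power), not in dB.
L_total = 10·log₁₀(10^(56.6/10) + 10^(52.3/10) + 10^(56.1/10)) = 10·log₁₀(1034000) = 60.15 dB SPL.

60.15 dB SPL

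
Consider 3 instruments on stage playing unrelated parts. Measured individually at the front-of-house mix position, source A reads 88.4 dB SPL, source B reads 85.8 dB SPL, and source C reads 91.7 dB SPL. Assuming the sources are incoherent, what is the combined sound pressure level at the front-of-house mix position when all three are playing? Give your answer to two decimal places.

94.07 dB SPL

Incoherent sources sum as intensities:
L_total = 10·log₁₀(10^(88.4/10) + 10^(85.8/10) + 10^(91.7/10)) = 10·log₁₀(2551000000) = 94.07 dB SPL.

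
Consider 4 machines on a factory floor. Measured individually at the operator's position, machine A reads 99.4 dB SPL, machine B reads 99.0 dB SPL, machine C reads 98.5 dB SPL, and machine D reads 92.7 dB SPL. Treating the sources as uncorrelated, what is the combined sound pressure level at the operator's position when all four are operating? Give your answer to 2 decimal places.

Incoherent sources sum as intensities:
L_total = 10·log₁₀(10^(99.4/10) + 10^(99.0/10) + 10^(98.5/10) + 10^(92.7/10)) = 10·log₁₀(25594000000) = 104.08 dB SPL.

104.08 dB SPL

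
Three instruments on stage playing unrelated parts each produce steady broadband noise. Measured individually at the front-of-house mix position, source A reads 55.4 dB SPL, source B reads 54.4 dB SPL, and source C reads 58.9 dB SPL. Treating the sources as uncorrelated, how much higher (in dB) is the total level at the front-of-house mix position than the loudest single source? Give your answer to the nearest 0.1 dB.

2.6 dB

Uncorrelated sources add in intensity (power), not in dB.
L_total = 10·log₁₀(10^(55.4/10) + 10^(54.4/10) + 10^(58.9/10)) = 61.46 dB SPL.
Excess over the loudest (58.9 dB): 61.46 − 58.9 = 2.6 dB.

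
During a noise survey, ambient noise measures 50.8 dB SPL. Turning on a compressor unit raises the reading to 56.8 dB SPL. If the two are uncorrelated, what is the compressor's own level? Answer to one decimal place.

55.5 dB SPL

Subtract intensities: L_src = 10·log₁₀(10^(L_total/10) − 10^(L_bg/10)).
L_src = 10·log₁₀(10^(56.8/10) − 10^(50.8/10)) = 10·log₁₀(358400) = 55.5 dB SPL.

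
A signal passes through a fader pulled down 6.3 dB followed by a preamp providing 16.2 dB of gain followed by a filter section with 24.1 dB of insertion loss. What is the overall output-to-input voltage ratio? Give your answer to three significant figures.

0.195

Net gain = (−6.3) + 16.2 + (−24.1) = -14.2 dB.
Voltage ratio = 10^(-14.2/20) = 0.195.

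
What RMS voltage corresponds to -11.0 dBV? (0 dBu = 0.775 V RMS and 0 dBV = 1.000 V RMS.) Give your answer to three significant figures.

V = 1.000 V × 10^(-11.0/20).
= 1.000 × 0.2818 = 0.282 V.

0.282 V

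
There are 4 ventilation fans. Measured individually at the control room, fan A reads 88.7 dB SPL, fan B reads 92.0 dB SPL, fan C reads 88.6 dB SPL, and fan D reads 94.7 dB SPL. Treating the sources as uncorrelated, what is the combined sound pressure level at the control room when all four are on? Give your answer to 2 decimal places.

Add the sources as powers (linear), then convert back to dB:
L_total = 10·log₁₀(10^(88.7/10) + 10^(92.0/10) + 10^(88.6/10) + 10^(94.7/10)) = 10·log₁₀(6002000000) = 97.78 dB SPL.

97.78 dB SPL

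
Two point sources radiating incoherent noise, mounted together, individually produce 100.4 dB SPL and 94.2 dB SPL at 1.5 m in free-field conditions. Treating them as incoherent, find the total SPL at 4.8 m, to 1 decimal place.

91.2 dB SPL

Combined at 1.5 m: 10·log₁₀(10^(100.4/10)+10^(94.2/10)) = 101.33 dB SPL.
Then apply −20·log₁₀(4.8/1.5) = -10.10 dB → 91.2 dB SPL.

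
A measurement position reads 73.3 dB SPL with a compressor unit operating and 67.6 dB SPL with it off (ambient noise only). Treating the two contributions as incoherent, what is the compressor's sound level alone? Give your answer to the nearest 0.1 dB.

71.9 dB SPL

Remove the background by subtracting linear intensities:
L_src = 10·log₁₀(10^(73.3/10) − 10^(67.6/10)) = 10·log₁₀(15630000) = 71.9 dB SPL.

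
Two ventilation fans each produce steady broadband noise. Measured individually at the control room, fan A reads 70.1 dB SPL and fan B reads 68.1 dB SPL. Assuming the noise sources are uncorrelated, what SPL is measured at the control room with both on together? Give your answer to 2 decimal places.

72.22 dB SPL

Add the sources as powers (linear), then convert back to dB:
L_total = 10·log₁₀(10^(70.1/10) + 10^(68.1/10)) = 10·log₁₀(16690000) = 72.22 dB SPL.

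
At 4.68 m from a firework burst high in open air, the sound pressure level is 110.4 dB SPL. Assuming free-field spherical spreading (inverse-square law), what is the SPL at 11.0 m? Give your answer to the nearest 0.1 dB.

For a point source in a free field, ΔL = −20·log₁₀(d₂/d₁).
ΔL = −20·log₁₀(11.0/4.68) = -7.42 dB, so L₂ = 110.4 + (-7.42) = 103.0 dB SPL.

103.0 dB SPL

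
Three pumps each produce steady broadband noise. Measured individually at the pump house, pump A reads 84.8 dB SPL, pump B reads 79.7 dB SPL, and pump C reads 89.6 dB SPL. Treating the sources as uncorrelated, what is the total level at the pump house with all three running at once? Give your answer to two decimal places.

91.16 dB SPL

Uncorrelated sources add in intensity (power), not in dB.
L_total = 10·log₁₀(10^(84.8/10) + 10^(79.7/10) + 10^(89.6/10)) = 10·log₁₀(1307000000) = 91.16 dB SPL.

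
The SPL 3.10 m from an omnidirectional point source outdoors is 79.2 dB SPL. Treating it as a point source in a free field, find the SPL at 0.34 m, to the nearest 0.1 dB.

98.4 dB SPL

For a point source in a free field, ΔL = −20·log₁₀(d₂/d₁).
ΔL = −20·log₁₀(0.34/3.10) = 19.20 dB, so L₂ = 79.2 + (19.20) = 98.4 dB SPL.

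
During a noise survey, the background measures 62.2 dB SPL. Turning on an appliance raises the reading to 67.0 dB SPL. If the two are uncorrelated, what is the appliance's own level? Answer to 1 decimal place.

65.3 dB SPL

Subtract intensities: L_src = 10·log₁₀(10^(L_total/10) − 10^(L_bg/10)).
L_src = 10·log₁₀(10^(67.0/10) − 10^(62.2/10)) = 10·log₁₀(3352000) = 65.3 dB SPL.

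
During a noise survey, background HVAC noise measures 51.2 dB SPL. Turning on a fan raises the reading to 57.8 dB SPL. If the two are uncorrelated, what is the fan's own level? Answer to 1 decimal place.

Remove the background by subtracting linear intensities:
L_src = 10·log₁₀(10^(57.8/10) − 10^(51.2/10)) = 10·log₁₀(470700) = 56.7 dB SPL.

56.7 dB SPL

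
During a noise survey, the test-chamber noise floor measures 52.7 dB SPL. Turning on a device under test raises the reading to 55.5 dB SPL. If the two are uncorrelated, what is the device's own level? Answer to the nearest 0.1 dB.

52.3 dB SPL

Subtract intensities: L_src = 10·log₁₀(10^(L_total/10) − 10^(L_bg/10)).
L_src = 10·log₁₀(10^(55.5/10) − 10^(52.7/10)) = 10·log₁₀(168600) = 52.3 dB SPL.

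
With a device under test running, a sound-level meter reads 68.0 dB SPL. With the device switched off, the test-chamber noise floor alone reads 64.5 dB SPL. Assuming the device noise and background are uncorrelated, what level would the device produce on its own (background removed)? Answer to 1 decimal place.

65.4 dB SPL

Background correction is a power subtraction:
L_src = 10·log₁₀(10^(68.0/10) − 10^(64.5/10)) = 10·log₁₀(3491000) = 65.4 dB SPL.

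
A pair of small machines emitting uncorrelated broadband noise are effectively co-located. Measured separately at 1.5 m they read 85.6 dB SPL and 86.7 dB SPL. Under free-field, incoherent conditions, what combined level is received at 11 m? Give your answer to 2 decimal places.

71.89 dB SPL

Combined at 1.5 m: 10·log₁₀(10^(85.6/10)+10^(86.7/10)) = 89.195 dB SPL.
Then apply −20·log₁₀(11/1.5) = -17.306 dB → 71.89 dB SPL.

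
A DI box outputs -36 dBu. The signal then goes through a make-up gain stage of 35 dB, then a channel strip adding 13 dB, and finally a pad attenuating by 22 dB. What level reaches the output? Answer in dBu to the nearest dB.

Cascaded gains and losses add directly in dB.
-36 + 35 + 13 − 22 = -10 dBu.

-10 dBu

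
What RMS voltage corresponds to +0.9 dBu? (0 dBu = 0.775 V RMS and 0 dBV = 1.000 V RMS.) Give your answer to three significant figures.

0.860 V

V = 0.775 V × 10^(+0.9/20).
= 0.775 × 1.109 = 0.860 V.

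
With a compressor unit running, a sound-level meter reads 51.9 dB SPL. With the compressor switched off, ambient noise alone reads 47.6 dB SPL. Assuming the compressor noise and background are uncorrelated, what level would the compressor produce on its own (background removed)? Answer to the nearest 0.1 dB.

49.9 dB SPL

Background correction is a power subtraction:
L_src = 10·log₁₀(10^(51.9/10) − 10^(47.6/10)) = 10·log₁₀(97340) = 49.9 dB SPL.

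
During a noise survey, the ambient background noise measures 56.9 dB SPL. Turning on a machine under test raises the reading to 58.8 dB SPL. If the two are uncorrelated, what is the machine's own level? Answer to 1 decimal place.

54.3 dB SPL

Subtract intensities: L_src = 10·log₁₀(10^(L_total/10) − 10^(L_bg/10)).
L_src = 10·log₁₀(10^(58.8/10) − 10^(56.9/10)) = 10·log₁₀(268800) = 54.3 dB SPL.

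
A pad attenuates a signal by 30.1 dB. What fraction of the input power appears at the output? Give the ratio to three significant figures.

Power ratio = 10^(dB/10).
10^(-30.1/10) = 10^(-3.010) = 0.000977.

0.000977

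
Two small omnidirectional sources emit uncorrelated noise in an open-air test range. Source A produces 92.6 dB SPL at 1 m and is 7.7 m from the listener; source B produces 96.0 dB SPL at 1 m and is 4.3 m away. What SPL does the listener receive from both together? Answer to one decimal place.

83.9 dB SPL

At the listener: L_A = 92.6 − 20·log₁₀(7.7) = 74.87 dB; L_B = 96.0 − 20·log₁₀(4.3) = 83.33 dB.
Combined: 10·log₁₀(10^(74.87/10)+10^(83.33/10)) = 83.9 dB SPL.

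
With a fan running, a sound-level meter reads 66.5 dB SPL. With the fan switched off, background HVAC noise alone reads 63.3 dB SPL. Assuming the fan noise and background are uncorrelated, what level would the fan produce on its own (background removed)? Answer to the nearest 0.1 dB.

Remove the background by subtracting linear intensities:
L_src = 10·log₁₀(10^(66.5/10) − 10^(63.3/10)) = 10·log₁₀(2329000) = 63.7 dB SPL.

63.7 dB SPL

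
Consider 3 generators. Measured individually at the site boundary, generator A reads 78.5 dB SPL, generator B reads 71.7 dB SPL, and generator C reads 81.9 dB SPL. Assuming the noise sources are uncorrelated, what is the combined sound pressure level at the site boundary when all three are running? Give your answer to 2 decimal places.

83.81 dB SPL

Add the sources as powers (linear), then convert back to dB:
L_total = 10·log₁₀(10^(78.5/10) + 10^(71.7/10) + 10^(81.9/10)) = 10·log₁₀(240500000) = 83.81 dB SPL.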